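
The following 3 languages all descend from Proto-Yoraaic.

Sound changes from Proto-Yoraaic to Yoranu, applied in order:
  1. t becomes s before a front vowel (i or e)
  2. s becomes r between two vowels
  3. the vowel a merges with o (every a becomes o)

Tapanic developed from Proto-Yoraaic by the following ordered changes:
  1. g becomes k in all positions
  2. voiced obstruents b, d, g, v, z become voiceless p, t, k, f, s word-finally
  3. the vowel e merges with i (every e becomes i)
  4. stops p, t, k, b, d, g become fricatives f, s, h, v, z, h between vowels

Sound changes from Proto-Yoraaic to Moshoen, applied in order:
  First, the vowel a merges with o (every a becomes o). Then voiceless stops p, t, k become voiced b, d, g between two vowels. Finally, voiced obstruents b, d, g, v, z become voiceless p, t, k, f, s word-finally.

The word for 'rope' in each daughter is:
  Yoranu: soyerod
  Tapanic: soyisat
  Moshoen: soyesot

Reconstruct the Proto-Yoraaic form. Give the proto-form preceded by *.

Position 6: Yoranu has o, Tapanic has a, Moshoen has o. Tapanic preserves a here (none of its changes turn any other segment into a), so the proto-segment is *a.
Position 7: Yoranu has d, Tapanic has t, Moshoen has t. Yoranu preserves d here (none of its changes turn any other segment into d), so the proto-segment is *d.
Position 4: Yoranu has e, Tapanic has i, Moshoen has e. Yoranu preserves e here (none of its changes turn any other segment into e), so the proto-segment is *e.
Verify the candidate proto-form against each daughter:
Yoranu: *soyesad
  soyesad (rule 1 does not apply)
  soyesad → soyerad   [rhotacism]
  soyerad → soyerod   [vowel merger]
  giving Yoranu soyerod.
Tapanic: start from *soyesad.
  rule 1: no change — soyesad
  rule 2 (final devoicing): soyesad → soyesat
  rule 3 (vowel merger): soyesat → soyisat
  rule 4: no change — soyisat
  ⇒ Tapanic soyisat
Moshoen: *soyesad
  soyesad → soyesod   [vowel merger]
  soyesod (rule 2 does not apply)
  soyesod → soyesot   [final devoicing]
  giving Moshoen soyesot.
Only *soyesad yields all of Yoranu soyerod, Tapanic soyisat, Moshoen soyesot.

*soyesad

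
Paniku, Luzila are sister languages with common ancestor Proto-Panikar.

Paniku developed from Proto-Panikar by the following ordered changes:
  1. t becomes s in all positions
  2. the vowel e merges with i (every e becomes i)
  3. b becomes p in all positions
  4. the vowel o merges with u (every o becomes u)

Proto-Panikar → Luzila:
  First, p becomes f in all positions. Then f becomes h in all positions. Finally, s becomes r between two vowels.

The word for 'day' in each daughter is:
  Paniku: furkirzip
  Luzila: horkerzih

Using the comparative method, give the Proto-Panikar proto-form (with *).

*forkerzip

Position 2: Paniku has u, Luzila has o. Luzila preserves o here (none of its changes turn any other segment into o), so the proto-segment is *o.
Position 1: Paniku has f, Luzila has h. Paniku preserves f here (none of its changes turn any other segment into f), so the proto-segment is *f.
Verify the candidate proto-form against each daughter:
Paniku: *forkerzip
  forkerzip (rule 1 does not apply)
  forkerzip → forkirzip   [vowel merger]
  forkirzip (rule 3 does not apply)
  forkirzip → furkirzip   [vowel merger]
  giving Paniku furkirzip.
Luzila: *forkerzip > forkerzif > horkerzih  (by unconditioned shift, unconditioned shift)
No other proto-form is consistent with every reflex, so the reconstruction is *forkerzip.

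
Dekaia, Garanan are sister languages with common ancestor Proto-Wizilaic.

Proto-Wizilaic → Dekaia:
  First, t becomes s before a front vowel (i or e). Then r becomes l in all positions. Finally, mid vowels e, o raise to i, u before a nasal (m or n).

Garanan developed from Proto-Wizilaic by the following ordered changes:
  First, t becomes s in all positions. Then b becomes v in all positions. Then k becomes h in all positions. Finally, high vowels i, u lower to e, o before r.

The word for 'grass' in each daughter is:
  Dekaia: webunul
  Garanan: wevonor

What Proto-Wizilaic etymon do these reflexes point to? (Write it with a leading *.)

Position 7: Dekaia has l, Garanan has r. Garanan preserves r here (none of its changes turn any other segment into r), so the proto-segment is *r.
Position 4: Dekaia has u, Garanan has o. Taking the neighbouring segments as reconstructed: Dekaia u could go back to *o or *u; Garanan o can only go back to *o — the one source consistent with every daughter is *o.
Continuing position by position gives *webonur; check it forward:
Dekaia: start from *webonur.
  rule 1: no change — webonur
  rule 2 (unconditioned shift): webonur → webonul
  rule 3 (pre-nasal raising): webonul → webunul
  ⇒ Dekaia webunul
Garanan: start from *webonur.
  rule 1: no change — webonur
  rule 2 (unconditioned shift): webonur → wevonur
  rule 3: no change — wevonur
  rule 4 (pre-rhotic lowering): wevonur → wevonor
  ⇒ Garanan wevonor
Only *webonur yields all of Dekaia webunul, Garanan wevonor.

*webonur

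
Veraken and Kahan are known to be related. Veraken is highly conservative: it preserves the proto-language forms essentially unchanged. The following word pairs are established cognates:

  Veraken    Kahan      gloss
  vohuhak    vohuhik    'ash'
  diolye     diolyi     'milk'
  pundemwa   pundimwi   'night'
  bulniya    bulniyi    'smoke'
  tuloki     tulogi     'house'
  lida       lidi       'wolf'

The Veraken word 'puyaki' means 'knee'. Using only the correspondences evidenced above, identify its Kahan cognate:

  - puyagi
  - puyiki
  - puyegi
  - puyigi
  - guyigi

puyigi

vohuhak ~ vohuhik — Veraken a corresponds to Kahan i after a consonant, before a consonant other than r, m, n, p, b, f, v.
tuloki ~ tulogi — Veraken k corresponds to Kahan g between vowels (before a front vowel).
Applying these to Veraken 'puyaki':
  puyaki → puyiki   (a→i after a consonant, before a consonant other than r, m, n, p, b, f, v)
  puyiki → puyigi   (k→g between vowels (before a front vowel))
So the Kahan cognate is 'puyigi'.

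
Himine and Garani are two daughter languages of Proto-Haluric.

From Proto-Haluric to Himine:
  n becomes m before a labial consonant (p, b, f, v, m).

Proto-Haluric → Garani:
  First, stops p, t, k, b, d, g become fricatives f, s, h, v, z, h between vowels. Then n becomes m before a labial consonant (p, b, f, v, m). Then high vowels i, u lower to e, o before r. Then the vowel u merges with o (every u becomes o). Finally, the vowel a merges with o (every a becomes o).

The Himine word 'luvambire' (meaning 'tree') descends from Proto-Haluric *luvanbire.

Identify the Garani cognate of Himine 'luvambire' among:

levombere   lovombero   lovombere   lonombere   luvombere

lovombere

Garani: *luvanbire > luvambire > luvambere > lovambere > lovombere  (by nasal place assimilation, pre-rhotic lowering, vowel merger, vowel merger)
Among the options, 'lovombere' alone shows every Garani change applied in order.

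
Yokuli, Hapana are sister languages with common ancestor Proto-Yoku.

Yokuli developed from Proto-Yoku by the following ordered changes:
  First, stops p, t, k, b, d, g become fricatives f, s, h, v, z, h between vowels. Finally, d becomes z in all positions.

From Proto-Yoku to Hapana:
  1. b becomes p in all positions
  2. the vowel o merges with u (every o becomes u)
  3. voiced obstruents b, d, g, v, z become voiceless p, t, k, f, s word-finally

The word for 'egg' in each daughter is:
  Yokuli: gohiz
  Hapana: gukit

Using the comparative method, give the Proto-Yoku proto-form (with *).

*gokid

Position 5: Yokuli has z, Hapana has t. Taking the neighbouring segments as reconstructed: Yokuli z could go back to *d or *z; Hapana t could go back to *t or *d — the one source consistent with every daughter is *d.
Position 2: Yokuli has o, Hapana has u. Yokuli preserves o here (none of its changes turn any other segment into o), so the proto-segment is *o.
Position 3: Yokuli has h, Hapana has k. Taking the neighbouring segments as reconstructed: Yokuli h could go back to *k or *g or *h; Hapana k can only go back to *k — the one source consistent with every daughter is *k.
Continuing position by position gives *gokid; check it forward:
Yokuli: *gokid > gohid > gohiz  (by intervocalic lenition, unconditioned shift)
Hapana: *gokid
  gokid (rule 1 does not apply)
  gokid → gukid   [vowel merger]
  gukid → gukit   [final devoicing]
  giving Hapana gukit.
No other proto-form is consistent with every reflex, so the reconstruction is *gokid.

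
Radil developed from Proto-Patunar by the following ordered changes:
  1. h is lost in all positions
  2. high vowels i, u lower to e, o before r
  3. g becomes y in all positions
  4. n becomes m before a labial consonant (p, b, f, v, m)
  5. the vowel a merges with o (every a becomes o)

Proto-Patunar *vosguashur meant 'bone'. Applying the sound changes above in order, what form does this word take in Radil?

Radil: *vosguashur > vosguasur > vosguasor > vosyuasor > vosyuosor  (by h-loss, pre-rhotic lowering, unconditioned shift, vowel merger)

vosyuosor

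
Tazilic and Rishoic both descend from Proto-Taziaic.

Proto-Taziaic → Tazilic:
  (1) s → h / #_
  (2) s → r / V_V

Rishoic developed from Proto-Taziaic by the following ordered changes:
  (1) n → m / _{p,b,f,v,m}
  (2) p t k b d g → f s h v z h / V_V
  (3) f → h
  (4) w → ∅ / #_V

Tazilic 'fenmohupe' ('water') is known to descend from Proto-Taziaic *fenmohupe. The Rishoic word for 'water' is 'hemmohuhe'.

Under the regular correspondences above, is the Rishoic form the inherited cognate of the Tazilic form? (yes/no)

yes

Derive the expected Rishoic reflex of *fenmohupe:
Rishoic: *fenmohupe
  fenmohupe → femmohupe   [nasal place assimilation]
  femmohupe → femmohufe   [intervocalic lenition]
  femmohufe → hemmohuhe   [unconditioned shift]
  hemmohuhe (rule 4 does not apply)
  giving Rishoic hemmohuhe.
Rishoic 'hemmohuhe' matches the regular reflex exactly, so the pair is cognate.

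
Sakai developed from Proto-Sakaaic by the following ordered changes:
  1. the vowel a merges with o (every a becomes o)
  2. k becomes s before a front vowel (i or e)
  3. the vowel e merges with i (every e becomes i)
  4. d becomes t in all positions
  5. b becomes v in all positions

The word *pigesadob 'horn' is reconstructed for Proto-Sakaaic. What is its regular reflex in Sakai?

pigisotov

Sakai: *pigesadob
  pigesadob → pigesodob   [vowel merger]
  pigesodob (rule 2 does not apply)
  pigesodob → pigisodob   [vowel merger]
  pigisodob → pigisotob   [unconditioned shift]
  pigisotob → pigisotov   [unconditioned shift]
  giving Sakai pigisotov.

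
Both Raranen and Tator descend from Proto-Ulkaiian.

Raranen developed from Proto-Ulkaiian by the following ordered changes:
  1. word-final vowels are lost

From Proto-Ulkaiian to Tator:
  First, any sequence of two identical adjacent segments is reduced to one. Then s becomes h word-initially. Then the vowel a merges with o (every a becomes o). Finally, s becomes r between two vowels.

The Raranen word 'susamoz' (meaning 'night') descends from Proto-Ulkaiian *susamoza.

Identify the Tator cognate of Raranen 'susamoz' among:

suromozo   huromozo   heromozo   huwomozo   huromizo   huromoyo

Tator: *susamoza > husamoza > husomozo > huromozo  (by debuccalisation, vowel merger, rhotacism)

huromozo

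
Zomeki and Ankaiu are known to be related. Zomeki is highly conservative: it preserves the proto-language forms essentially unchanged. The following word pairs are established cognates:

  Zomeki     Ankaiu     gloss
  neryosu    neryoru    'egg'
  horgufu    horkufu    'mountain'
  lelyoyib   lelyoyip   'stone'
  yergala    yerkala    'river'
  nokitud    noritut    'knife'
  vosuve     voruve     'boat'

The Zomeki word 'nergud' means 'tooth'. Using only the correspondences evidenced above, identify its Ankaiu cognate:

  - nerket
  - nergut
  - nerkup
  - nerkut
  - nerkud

nerkut

horgufu ~ horkufu — Zomeki g corresponds to Ankaiu k after a consonant, before a back vowel.
nokitud ~ noritut — Zomeki d corresponds to Ankaiu t word-finally.
Applying these to Zomeki 'nergud':
  nergud → nerkud   (g→k after a consonant, before a back vowel)
  nerkud → nerkut   (d→t word-finally)
So the Ankaiu cognate is 'nerkut'.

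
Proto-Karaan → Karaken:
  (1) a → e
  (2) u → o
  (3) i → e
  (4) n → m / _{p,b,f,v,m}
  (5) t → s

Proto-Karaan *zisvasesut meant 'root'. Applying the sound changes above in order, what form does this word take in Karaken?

Karaken: start from *zisvasesut.
  rule 1 (vowel merger): zisvasesut → zisvesesut
  rule 2 (vowel merger): zisvesesut → zisvesesot
  rule 3 (vowel merger): zisvesesot → zesvesesot
  rule 4: no change — zesvesesot
  rule 5 (unconditioned shift): zesvesesot → zesvesesos
  ⇒ Karaken zesvesesos

zesvesesos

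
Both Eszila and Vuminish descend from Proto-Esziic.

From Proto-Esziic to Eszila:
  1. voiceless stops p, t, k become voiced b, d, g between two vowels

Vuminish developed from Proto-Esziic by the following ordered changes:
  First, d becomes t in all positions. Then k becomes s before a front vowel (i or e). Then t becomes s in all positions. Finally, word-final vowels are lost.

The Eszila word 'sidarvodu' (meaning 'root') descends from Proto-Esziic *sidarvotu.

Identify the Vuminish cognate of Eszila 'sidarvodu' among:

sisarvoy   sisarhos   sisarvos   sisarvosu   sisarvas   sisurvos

sisarvos

Vuminish: *sidarvotu > sitarvotu > sisarvosu > sisarvos  (by unconditioned shift, unconditioned shift, apocope)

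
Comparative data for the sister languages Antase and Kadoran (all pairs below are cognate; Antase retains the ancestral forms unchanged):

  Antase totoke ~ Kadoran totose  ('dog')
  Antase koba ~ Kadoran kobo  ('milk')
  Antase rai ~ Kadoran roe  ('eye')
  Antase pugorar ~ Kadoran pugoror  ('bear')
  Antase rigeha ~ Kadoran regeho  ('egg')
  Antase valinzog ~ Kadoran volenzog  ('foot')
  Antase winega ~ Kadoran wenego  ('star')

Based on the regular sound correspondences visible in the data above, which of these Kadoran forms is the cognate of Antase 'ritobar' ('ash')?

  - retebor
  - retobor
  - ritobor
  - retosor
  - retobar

rigeha ~ regeho — Antase i corresponds to Kadoran e after a consonant, before a consonant other than r, m, n, p, b, f, v.
pugorar ~ pugoror — Antase a corresponds to Kadoran o after a consonant, before r.
Applying these to Antase 'ritobar':
  ritobar → retobar   (i→e after a consonant, before a consonant other than r, m, n, p, b, f, v)
  retobar → retobor   (a→o after a consonant, before r)
So the Kadoran cognate is 'retobor'.

retobor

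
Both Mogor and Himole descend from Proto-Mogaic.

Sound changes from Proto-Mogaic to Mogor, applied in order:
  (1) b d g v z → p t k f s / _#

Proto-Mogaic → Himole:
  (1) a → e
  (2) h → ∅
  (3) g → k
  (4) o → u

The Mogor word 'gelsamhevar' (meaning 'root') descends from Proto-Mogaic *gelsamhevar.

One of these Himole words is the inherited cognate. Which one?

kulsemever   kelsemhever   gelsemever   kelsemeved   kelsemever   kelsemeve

Himole: *gelsamhevar > gelsemhever > gelsemever > kelsemever  (by vowel merger, h-loss, unconditioned shift)

kelsemever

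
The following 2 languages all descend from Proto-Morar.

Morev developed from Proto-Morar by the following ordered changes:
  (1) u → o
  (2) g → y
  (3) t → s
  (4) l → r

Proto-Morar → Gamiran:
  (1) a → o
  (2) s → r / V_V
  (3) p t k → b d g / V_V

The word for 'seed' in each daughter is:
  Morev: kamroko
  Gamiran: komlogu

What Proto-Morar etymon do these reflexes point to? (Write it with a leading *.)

*kamloku

Position 7: Morev has o, Gamiran has u. Gamiran preserves u here (none of its changes turn any other segment into u), so the proto-segment is *u.
Position 4: Morev has r, Gamiran has l. Gamiran preserves l here (none of its changes turn any other segment into l), so the proto-segment is *l.
Position 6: Morev has k, Gamiran has g. Morev preserves k here (none of its changes turn any other segment into k), so the proto-segment is *k.
Continuing position by position gives *kamloku; check it forward:
Morev: *kamloku
  kamloku → kamloko   [vowel merger]
  kamloko (rule 2 does not apply)
  kamloko (rule 3 does not apply)
  kamloko → kamroko   [unconditioned shift]
  giving Morev kamroko.
Gamiran: *kamloku > komloku > komlogu  (by vowel merger, intervocalic voicing)
*kamloku is the unique common source.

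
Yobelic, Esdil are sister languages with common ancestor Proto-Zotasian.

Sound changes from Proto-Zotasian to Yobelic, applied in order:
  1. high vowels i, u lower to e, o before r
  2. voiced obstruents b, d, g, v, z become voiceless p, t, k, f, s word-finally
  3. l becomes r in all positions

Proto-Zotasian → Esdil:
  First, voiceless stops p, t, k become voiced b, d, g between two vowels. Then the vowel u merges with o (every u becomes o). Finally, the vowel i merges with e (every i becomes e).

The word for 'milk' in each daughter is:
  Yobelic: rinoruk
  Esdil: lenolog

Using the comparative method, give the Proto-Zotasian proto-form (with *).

*linolug

Position 7: Yobelic has k, Esdil has g. Taking the neighbouring segments as reconstructed: Yobelic k could go back to *k or *g; Esdil g can only go back to *g — the one source consistent with every daughter is *g.
Position 1: Yobelic has r, Esdil has l. Esdil preserves l here (none of its changes turn any other segment into l), so the proto-segment is *l.
Verify the candidate proto-form against each daughter:
Yobelic: start from *linolug.
  rule 1: no change — linolug
  rule 2 (final devoicing): linolug → linoluk
  rule 3 (unconditioned shift): linoluk → rinoruk
  ⇒ Yobelic rinoruk
Esdil: *linolug > linolog > lenolog  (by vowel merger, vowel merger)
*linolug is the unique common source.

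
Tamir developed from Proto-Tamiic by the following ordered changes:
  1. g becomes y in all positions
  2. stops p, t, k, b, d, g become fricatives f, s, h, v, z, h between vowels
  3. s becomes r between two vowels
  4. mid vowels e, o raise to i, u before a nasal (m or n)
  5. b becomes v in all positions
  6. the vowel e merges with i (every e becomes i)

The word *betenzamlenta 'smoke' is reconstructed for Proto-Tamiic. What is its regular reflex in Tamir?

Tamir: *betenzamlenta
  betenzamlenta (rule 1 does not apply)
  betenzamlenta → besenzamlenta   [intervocalic lenition]
  besenzamlenta → berenzamlenta   [rhotacism]
  berenzamlenta → berinzamlinta   [pre-nasal raising]
  berinzamlinta → verinzamlinta   [unconditioned shift]
  verinzamlinta → virinzamlinta   [vowel merger]
  giving Tamir virinzamlinta.

virinzamlinta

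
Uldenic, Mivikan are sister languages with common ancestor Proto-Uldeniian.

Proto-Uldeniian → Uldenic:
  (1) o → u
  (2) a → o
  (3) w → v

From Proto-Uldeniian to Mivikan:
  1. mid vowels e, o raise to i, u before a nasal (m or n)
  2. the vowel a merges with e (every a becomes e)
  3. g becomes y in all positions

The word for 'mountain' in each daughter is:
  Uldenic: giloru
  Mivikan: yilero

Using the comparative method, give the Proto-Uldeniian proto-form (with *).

*gilaro

Position 4: Uldenic has o, Mivikan has e. In Uldenic, o can only continue *a, so the proto-segment is *a.
Position 1: Uldenic has g, Mivikan has y. Uldenic preserves g here (none of its changes turn any other segment into g), so the proto-segment is *g.
This points to *gilaro. Verify forward in each daughter:
Uldenic: start from *gilaro.
  rule 1 (vowel merger): gilaro → gilaru
  rule 2 (vowel merger): gilaru → giloru
  rule 3: no change — giloru
  ⇒ Uldenic giloru
Mivikan: *gilaro > gilero > yilero  (by vowel merger, unconditioned shift)
*gilaro is the unique common source.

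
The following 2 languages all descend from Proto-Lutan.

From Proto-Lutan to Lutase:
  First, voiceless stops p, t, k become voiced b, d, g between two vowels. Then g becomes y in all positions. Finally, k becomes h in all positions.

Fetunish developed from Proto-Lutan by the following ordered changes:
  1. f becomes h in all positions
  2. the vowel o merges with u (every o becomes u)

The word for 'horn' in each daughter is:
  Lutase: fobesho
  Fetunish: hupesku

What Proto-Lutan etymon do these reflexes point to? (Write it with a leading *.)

*fopesko

Position 2: Lutase has o, Fetunish has u. Lutase preserves o here (none of its changes turn any other segment into o), so the proto-segment is *o.
Position 1: Lutase has f, Fetunish has h. Lutase preserves f here (none of its changes turn any other segment into f), so the proto-segment is *f.
Position 7: Lutase has o, Fetunish has u. Lutase preserves o here (none of its changes turn any other segment into o), so the proto-segment is *o.
This points to *fopesko. Verify forward in each daughter:
Lutase: *fopesko
  fopesko → fobesko   [intervocalic voicing]
  fobesko (rule 2 does not apply)
  fobesko → fobesho   [unconditioned shift]
  giving Lutase fobesho.
Fetunish: start from *fopesko.
  rule 1 (unconditioned shift): fopesko → hopesko
  rule 2 (vowel merger): hopesko → hupesku
  ⇒ Fetunish hupesku
*fopesko is the unique common source.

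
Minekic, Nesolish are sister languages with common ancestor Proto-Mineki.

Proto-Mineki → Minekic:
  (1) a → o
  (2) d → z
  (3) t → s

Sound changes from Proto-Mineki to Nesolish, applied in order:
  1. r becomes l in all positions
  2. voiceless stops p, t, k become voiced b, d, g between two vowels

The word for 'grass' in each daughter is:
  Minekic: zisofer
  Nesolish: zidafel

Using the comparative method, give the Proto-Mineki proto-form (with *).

*zitafer

Position 7: Minekic has r, Nesolish has l. Minekic preserves r here (none of its changes turn any other segment into r), so the proto-segment is *r.
Position 4: Minekic has o, Nesolish has a. Nesolish preserves a here (none of its changes turn any other segment into a), so the proto-segment is *a.
Position 3: Minekic has s, Nesolish has d. Taking the neighbouring segments as reconstructed: Minekic s could go back to *t or *s; Nesolish d could go back to *t or *d — the one source consistent with every daughter is *t.
Continuing position by position gives *zitafer; check it forward:
Minekic: start from *zitafer.
  rule 1 (vowel merger): zitafer → zitofer
  rule 2: no change — zitofer
  rule 3 (unconditioned shift): zitofer → zisofer
  ⇒ Minekic zisofer
Nesolish: start from *zitafer.
  rule 1 (unconditioned shift): zitafer → zitafel
  rule 2 (intervocalic voicing): zitafel → zidafel
  ⇒ Nesolish zidafel
No other proto-form is consistent with every reflex, so the reconstruction is *zitafer.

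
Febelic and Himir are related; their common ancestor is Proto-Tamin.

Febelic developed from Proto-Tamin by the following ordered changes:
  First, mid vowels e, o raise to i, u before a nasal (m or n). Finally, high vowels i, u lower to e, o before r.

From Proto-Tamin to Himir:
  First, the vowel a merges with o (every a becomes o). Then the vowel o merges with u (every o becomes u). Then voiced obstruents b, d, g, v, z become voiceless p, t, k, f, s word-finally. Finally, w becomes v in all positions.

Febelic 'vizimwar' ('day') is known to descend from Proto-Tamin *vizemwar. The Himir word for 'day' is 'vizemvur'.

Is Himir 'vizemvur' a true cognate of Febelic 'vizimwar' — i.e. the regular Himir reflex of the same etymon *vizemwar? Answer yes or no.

yes

Derive the expected Himir reflex of *vizemwar:
Himir: *vizemwar
  vizemwar → vizemwor   [vowel merger]
  vizemwor → vizemwur   [vowel merger]
  vizemwur (rule 3 does not apply)
  vizemwur → vizemvur   [unconditioned shift]
  giving Himir vizemvur.
Himir 'vizemvur' matches the regular reflex exactly, so the pair is cognate.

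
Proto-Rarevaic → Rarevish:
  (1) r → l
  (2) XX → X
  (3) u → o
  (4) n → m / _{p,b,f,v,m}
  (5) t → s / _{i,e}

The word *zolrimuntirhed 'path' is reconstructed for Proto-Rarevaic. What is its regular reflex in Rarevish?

Rarevish: start from *zolrimuntirhed.
  rule 1 (unconditioned shift): zolrimuntirhed → zollimuntilhed
  rule 2 (degemination): zollimuntilhed → zolimuntilhed
  rule 3 (vowel merger): zolimuntilhed → zolimontilhed
  rule 4: no change — zolimontilhed
  rule 5 (palatalisation): zolimontilhed → zolimonsilhed
  ⇒ Rarevish zolimonsilhed

zolimonsilhed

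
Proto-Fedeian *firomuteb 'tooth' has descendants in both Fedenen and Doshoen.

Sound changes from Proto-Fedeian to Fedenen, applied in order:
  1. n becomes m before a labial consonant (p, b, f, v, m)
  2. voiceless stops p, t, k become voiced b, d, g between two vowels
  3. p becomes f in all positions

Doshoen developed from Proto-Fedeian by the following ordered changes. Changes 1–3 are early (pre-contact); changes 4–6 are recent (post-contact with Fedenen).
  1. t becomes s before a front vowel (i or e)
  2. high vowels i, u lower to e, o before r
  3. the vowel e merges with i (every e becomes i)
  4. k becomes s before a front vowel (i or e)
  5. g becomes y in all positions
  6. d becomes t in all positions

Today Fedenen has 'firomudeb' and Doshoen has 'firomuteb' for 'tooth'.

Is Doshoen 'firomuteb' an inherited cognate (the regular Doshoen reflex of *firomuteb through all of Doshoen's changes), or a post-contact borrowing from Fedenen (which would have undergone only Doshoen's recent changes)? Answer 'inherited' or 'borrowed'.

borrowed

If inherited, *firomuteb would pass through all of Doshoen's changes:
Doshoen: *firomuteb > firomuseb > feromuseb > firomusib  (by palatalisation, pre-rhotic lowering, vowel merger)
If borrowed from Fedenen 'firomudeb' after the early changes, it would undergo only the recent ones:
  rule 4 (palatalisation): no change (firomudeb)
  rule 5 (unconditioned shift): no change (firomudeb)
  rule 6 (unconditioned shift): firomudeb → firomuteb
  ⇒ as a loan: firomuteb
Doshoen 'firomuteb' matches the loan outcome 'firomuteb', not the inherited 'firomusib' — it skipped the early Doshoen changes, so it was borrowed from Fedenen.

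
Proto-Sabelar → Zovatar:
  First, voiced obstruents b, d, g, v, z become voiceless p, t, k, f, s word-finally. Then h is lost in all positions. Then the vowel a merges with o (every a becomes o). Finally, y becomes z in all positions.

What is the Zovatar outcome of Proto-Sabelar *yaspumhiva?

Zovatar: start from *yaspumhiva.
  rule 1: no change — yaspumhiva
  rule 2 (h-loss): yaspumhiva → yaspumiva
  rule 3 (vowel merger): yaspumiva → yospumivo
  rule 4 (unconditioned shift): yospumivo → zospumivo
  ⇒ Zovatar zospumivo

zospumivo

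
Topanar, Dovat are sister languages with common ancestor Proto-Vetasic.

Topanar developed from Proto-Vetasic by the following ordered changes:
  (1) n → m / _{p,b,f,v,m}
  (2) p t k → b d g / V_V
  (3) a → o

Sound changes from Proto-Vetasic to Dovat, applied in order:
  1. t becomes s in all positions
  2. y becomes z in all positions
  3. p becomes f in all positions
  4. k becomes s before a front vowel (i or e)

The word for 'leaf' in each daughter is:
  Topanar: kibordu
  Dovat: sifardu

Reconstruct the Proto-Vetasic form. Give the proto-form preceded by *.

*kipardu

Position 3: Topanar has b, Dovat has f. Taking the neighbouring segments as reconstructed: Topanar b could go back to *p or *b; Dovat f could go back to *p or *f — the one source consistent with every daughter is *p.
Position 1: Topanar has k, Dovat has s. Topanar preserves k here (none of its changes turn any other segment into k), so the proto-segment is *k.
This points to *kipardu. Verify forward in each daughter:
Topanar: *kipardu > kibardu > kibordu  (by intervocalic voicing, vowel merger)
Dovat: *kipardu > kifardu > sifardu  (by unconditioned shift, palatalisation)
*kipardu is the unique common source.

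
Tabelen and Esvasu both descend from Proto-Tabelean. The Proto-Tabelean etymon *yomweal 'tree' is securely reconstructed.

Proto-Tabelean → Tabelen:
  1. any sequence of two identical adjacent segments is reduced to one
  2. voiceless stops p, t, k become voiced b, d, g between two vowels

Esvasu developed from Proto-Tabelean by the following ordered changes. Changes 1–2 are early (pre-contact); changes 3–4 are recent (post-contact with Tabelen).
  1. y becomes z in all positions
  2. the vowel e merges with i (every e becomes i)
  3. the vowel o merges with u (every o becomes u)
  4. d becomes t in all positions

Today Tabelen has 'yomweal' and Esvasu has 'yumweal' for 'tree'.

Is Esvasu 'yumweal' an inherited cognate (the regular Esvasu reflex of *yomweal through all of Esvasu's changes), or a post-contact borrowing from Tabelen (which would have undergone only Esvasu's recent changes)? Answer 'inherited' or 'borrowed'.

If inherited, *yomweal would pass through all of Esvasu's changes:
Esvasu: *yomweal > zomweal > zomwial > zumwial  (by unconditioned shift, vowel merger, vowel merger)
If borrowed from Tabelen 'yomweal' after the early changes, it would undergo only the recent ones:
  rule 3 (vowel merger): yomweal → yumweal
  rule 4 (unconditioned shift): no change (yumweal)
  ⇒ as a loan: yumweal
Esvasu 'yumweal' matches the loan outcome 'yumweal', not the inherited 'zumwial' — it skipped the early Esvasu changes, so it was borrowed from Tabelen.

borrowed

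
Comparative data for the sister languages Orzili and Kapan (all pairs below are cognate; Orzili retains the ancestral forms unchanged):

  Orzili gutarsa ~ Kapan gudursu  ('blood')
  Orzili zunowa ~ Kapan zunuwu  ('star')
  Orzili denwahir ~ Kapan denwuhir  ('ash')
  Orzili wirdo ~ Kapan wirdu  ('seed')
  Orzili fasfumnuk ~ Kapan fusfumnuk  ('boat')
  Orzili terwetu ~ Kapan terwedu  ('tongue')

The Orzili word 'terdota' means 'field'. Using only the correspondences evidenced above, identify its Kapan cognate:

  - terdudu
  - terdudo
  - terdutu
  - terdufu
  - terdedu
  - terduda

zunowa ~ zunuwu — Orzili o corresponds to Kapan u after a consonant, before a consonant other than r, m, n, p, b, f, v.
gutarsa ~ gudursu — Orzili t corresponds to Kapan d between vowels (before a back vowel).
gutarsa ~ gudursu, zunowa ~ zunuwu — Orzili a corresponds to Kapan u word-finally.
Applying these to Orzili 'terdota':
  terdota → terduta   (o→u after a consonant, before a consonant other than r, m, n, p, b, f, v)
  terduta → terduda   (t→d between vowels (before a back vowel))
  terduda → terdudu   (a→u word-finally)
So the Kapan cognate is 'terdudu'.

terdudu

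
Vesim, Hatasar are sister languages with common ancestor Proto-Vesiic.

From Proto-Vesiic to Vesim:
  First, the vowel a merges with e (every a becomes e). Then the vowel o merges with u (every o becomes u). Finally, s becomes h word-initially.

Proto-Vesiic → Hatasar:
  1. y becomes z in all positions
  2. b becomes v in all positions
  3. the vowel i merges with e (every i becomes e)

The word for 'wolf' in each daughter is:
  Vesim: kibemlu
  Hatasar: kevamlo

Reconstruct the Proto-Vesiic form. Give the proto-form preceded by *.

*kibamlo

Position 4: Vesim has e, Hatasar has a. Hatasar preserves a here (none of its changes turn any other segment into a), so the proto-segment is *a.
Position 3: Vesim has b, Hatasar has v. Vesim preserves b here (none of its changes turn any other segment into b), so the proto-segment is *b.
Position 7: Vesim has u, Hatasar has o. Hatasar preserves o here (none of its changes turn any other segment into o), so the proto-segment is *o.
Verify the candidate proto-form against each daughter:
Vesim: *kibamlo
  kibamlo → kibemlo   [vowel merger]
  kibemlo → kibemlu   [vowel merger]
  kibemlu (rule 3 does not apply)
  giving Vesim kibemlu.
Hatasar: *kibamlo
  kibamlo (rule 1 does not apply)
  kibamlo → kivamlo   [unconditioned shift]
  kivamlo → kevamlo   [vowel merger]
  giving Hatasar kevamlo.
No other proto-form is consistent with every reflex, so the reconstruction is *kibamlo.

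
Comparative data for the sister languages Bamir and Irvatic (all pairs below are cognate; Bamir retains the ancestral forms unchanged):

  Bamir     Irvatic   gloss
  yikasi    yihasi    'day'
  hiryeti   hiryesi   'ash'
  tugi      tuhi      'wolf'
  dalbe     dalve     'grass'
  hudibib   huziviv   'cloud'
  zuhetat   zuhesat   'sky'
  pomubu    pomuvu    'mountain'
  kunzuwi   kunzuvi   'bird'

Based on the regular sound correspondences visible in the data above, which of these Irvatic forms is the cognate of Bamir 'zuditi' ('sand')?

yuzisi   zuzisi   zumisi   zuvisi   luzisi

zuzisi

hudibib ~ huziviv — Bamir d corresponds to Irvatic z between vowels (before a front vowel).
hiryeti ~ hiryesi — Bamir t corresponds to Irvatic s between vowels (before a front vowel).
Applying these to Bamir 'zuditi':
  zuditi → zuziti   (d→z between vowels (before a front vowel))
  zuziti → zuzisi   (t→s between vowels (before a front vowel))
So the Irvatic cognate is 'zuzisi'.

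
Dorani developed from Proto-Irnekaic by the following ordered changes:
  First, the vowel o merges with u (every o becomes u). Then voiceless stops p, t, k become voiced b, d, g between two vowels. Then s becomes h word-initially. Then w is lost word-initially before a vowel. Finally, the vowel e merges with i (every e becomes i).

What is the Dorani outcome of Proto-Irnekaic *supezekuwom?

hubiziguwum

Dorani: start from *supezekuwom.
  rule 1 (vowel merger): supezekuwom → supezekuwum
  rule 2 (intervocalic voicing): supezekuwum → subezeguwum
  rule 3 (debuccalisation): subezeguwum → hubezeguwum
  rule 4: no change — hubezeguwum
  rule 5 (vowel merger): hubezeguwum → hubiziguwum
  ⇒ Dorani hubiziguwum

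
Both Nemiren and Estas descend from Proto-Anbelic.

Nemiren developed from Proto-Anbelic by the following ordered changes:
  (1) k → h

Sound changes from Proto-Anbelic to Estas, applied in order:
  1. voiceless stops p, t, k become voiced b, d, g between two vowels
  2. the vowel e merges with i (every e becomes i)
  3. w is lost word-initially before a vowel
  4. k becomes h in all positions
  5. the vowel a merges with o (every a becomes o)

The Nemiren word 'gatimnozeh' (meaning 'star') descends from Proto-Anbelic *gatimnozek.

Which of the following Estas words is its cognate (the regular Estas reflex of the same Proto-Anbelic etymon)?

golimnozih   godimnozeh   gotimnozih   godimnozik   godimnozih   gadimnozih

godimnozih

Estas: start from *gatimnozek.
  rule 1 (intervocalic voicing): gatimnozek → gadimnozek
  rule 2 (vowel merger): gadimnozek → gadimnozik
  rule 3: no change — gadimnozik
  rule 4 (unconditioned shift): gadimnozik → gadimnozih
  rule 5 (vowel merger): gadimnozih → godimnozih
  ⇒ Estas godimnozih
The other candidates each miss or misapply at least one Estas change.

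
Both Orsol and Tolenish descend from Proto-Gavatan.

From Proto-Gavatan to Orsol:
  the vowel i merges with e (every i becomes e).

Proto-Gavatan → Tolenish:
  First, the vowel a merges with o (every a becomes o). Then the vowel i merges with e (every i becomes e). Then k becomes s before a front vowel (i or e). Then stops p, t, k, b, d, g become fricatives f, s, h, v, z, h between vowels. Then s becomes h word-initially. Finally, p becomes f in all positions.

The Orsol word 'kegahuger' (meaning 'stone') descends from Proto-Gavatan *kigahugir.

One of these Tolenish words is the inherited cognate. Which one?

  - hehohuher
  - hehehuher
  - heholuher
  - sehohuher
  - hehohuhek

hehohuher

Tolenish: start from *kigahugir.
  rule 1 (vowel merger): kigahugir → kigohugir
  rule 2 (vowel merger): kigohugir → kegohuger
  rule 3 (palatalisation): kegohuger → segohuger
  rule 4 (intervocalic lenition): segohuger → sehohuher
  rule 5 (debuccalisation): sehohuher → hehohuher
  rule 6: no change — hehohuher
  ⇒ Tolenish hehohuher
Only 'hehohuher' matches the regular Tolenish development of *kigahugir.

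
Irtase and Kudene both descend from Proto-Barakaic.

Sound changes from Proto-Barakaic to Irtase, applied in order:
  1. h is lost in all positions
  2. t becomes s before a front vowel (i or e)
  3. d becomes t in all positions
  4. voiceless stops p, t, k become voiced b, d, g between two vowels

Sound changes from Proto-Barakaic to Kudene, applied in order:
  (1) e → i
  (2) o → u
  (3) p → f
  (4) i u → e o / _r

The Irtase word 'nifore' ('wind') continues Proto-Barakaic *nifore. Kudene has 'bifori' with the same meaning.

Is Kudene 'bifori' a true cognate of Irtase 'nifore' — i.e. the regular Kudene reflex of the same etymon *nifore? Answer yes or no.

no

Derive the expected Kudene reflex of *nifore:
Kudene: *nifore
  nifore → nifori   [vowel merger]
  nifori → nifuri   [vowel merger]
  nifuri (rule 3 does not apply)
  nifuri → nifori   [pre-rhotic lowering]
  giving Kudene nifori.
The regular Kudene reflex would be 'nifori', but the attested form is 'bifori'. The correspondence is irregular, so they are not cognates (the Kudene form has a different source).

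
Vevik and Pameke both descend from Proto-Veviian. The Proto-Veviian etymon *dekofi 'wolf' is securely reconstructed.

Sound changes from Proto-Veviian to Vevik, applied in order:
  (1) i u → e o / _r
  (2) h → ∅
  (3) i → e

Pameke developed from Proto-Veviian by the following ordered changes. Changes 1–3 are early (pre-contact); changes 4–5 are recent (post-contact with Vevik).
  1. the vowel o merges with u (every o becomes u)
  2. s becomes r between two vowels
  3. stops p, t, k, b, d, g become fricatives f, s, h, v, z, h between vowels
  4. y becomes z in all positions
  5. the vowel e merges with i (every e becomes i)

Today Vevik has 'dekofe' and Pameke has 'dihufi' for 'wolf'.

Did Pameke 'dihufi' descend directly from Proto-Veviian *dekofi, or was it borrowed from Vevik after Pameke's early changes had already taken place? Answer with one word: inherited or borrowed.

inherited

If inherited, *dekofi would pass through all of Pameke's changes:
Pameke: *dekofi
  dekofi → dekufi   [vowel merger]
  dekufi (rule 2 does not apply)
  dekufi → dehufi   [intervocalic lenition]
  dehufi (rule 4 does not apply)
  dehufi → dihufi   [vowel merger]
  giving Pameke dihufi.
If borrowed from Vevik 'dekofe' after the early changes, it would undergo only the recent ones:
  rule 4 (unconditioned shift): no change (dekofe)
  rule 5 (vowel merger): dekofe → dikofi
  ⇒ as a loan: dikofi
Pameke 'dihufi' matches the inherited outcome exactly, so it is an inherited cognate, not a loan.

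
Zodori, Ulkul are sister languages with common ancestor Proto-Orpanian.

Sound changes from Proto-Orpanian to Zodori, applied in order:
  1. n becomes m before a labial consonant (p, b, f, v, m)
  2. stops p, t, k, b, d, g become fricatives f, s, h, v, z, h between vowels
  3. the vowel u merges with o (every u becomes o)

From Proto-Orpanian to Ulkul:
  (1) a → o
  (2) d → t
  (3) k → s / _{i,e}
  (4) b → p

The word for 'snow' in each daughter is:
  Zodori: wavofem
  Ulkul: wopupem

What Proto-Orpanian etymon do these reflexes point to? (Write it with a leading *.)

*wabupem

Position 5: Zodori has f, Ulkul has p. Taking the neighbouring segments as reconstructed: Zodori f could go back to *p or *f; Ulkul p could go back to *p or *b — the one source consistent with every daughter is *p.
Position 2: Zodori has a, Ulkul has o. Zodori preserves a here (none of its changes turn any other segment into a), so the proto-segment is *a.
Position 3: Zodori has v, Ulkul has p. Taking the neighbouring segments as reconstructed: Zodori v could go back to *b or *v; Ulkul p could go back to *p or *b — the one source consistent with every daughter is *b.
This points to *wabupem. Verify forward in each daughter:
Zodori: *wabupem > wavufem > wavofem  (by intervocalic lenition, vowel merger)
Ulkul: *wabupem > wobupem > wopupem  (by vowel merger, unconditioned shift)
*wabupem is the unique common source.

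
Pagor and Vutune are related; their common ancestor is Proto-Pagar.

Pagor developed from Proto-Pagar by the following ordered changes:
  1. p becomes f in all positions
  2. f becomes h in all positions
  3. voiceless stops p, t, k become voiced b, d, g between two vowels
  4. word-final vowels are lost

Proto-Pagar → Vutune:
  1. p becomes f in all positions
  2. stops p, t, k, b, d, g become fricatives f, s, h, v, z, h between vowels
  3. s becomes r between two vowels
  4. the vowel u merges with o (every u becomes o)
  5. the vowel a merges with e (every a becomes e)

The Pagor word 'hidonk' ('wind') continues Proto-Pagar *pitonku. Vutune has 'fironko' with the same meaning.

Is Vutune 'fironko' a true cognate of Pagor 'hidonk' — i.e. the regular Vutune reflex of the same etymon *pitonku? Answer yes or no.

yes

Derive the expected Vutune reflex of *pitonku:
Vutune: start from *pitonku.
  rule 1 (unconditioned shift): pitonku → fitonku
  rule 2 (intervocalic lenition): fitonku → fisonku
  rule 3 (rhotacism): fisonku → fironku
  rule 4 (vowel merger): fironku → fironko
  rule 5: no change — fironko
  ⇒ Vutune fironko
Vutune 'fironko' matches the regular reflex exactly, so the pair is cognate.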